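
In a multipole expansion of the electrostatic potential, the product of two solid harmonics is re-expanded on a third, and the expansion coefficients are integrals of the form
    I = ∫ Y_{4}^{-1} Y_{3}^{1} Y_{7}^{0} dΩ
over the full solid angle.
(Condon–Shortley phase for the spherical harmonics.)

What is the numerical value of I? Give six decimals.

0.182674

Rules hold: Σm=0, L=14 even, 1≤7≤7.
N = 9·7·15 = 945
Δ = 0!·8!·6!/15! = 1/45045
Racah Σ t=0..0: t=0:+1/20736 = 1/20736
⇒ 3j(4 3 7; 0 0 0)² = 35/1287, sgn -1
Racah Σ t=0..0: t=0:+1/34560 = 1/34560
⇒ 3j(4 3 7; -1 1 0)² = 7/429, sgn -1
4πI² = N·(3j₀)²·(3jₘ)² = 8575/20449
I = +1·√(0.419336/4π) = 0.18267373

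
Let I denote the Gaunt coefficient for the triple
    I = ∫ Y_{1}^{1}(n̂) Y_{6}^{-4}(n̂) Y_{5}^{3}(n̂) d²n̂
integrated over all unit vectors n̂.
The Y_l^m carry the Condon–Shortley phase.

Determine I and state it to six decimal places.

0.274090

Checks pass: Σm=0; 12 even; l₃=5∈[5,7].
(2·1+1)(2·6+1)(2·5+1) = 429
Δ: 2! 0! 10! / 13! → 1/858
sum: t=1:−1/14400 = -1/14400
3j²(1 6 5; 0 0 0) = Δ·Π!·Σ² = 6/143  (sign +1)
sum: t=0:+1/161280 = 1/161280
3j²(1 6 5; 1 -4 3) = Δ·Π!·Σ² = 15/286  (sign +1)
combine: 4πI² = 429·6/143·15/286 = 135/143
take √, sign +1: I = 0.27409047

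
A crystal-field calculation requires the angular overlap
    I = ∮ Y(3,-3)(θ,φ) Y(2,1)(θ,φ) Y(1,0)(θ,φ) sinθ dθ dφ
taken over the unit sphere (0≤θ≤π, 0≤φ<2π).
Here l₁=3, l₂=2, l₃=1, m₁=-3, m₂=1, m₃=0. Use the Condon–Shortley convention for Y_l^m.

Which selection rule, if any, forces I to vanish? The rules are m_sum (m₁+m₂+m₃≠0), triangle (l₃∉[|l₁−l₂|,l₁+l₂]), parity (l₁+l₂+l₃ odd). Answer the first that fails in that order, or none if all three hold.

m_sum

azimuthal sum: -3 + 1 + 0 = -2  ✗
1 ≤ 1 ≤ 5 (triangle on l)
L = 3 + 2 + 1 = 6 (even)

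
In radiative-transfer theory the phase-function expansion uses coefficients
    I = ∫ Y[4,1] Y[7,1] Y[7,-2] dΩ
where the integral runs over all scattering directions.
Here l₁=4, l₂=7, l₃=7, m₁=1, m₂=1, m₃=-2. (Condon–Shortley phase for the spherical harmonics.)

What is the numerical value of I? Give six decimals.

0.100255

Checks pass: Σm=0; 18 even; l₃=7∈[3,11].
(2·4+1)(2·7+1)(2·7+1) = 2025
Δ: 4! 4! 10! / 19! → 1/58198140
sum: t=0:+1/17418240 t=1:−1/622080 t=2:+1/230400 t=3:−1/622080 t=4:+1/17418240 = 1/806400
3j²(4 7 7; 0 0 0) = Δ·Π!·Σ² = 2268/230945  (sign -1)
sum: t=0:+1/11612160 t=1:−1/725760 t=2:+1/414720 t=3:−1/2073600 = 37/58060800
3j²(4 7 7; 1 1 -2) = Δ·Π!·Σ² = 4107/646646  (sign -1)
combine: 4πI² = 2025·2268/230945·4107/646646 = 269460270/2133423721
take √, sign +1: I = 0.10025450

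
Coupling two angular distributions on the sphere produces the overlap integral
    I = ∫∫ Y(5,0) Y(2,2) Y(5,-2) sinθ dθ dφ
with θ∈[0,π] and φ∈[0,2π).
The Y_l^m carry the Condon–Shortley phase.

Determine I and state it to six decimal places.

-0.191372

m-sum 0 ✓  L=12 even ✓  3≤5≤7 ✓
Π(2lᵢ+1) = 11×5×11 = 605
triangle coeff Δ(5,2,5) = 1/38610
Σ_t [0,2]: t=0:+1/2880 t=1:−1/576 t=2:+1/2880 = -1/960
(3j)²=10/429 [(5 2 5; 0 0 0)], sign=+1
Σ_t [2,2]: t=2:+1/2880 = 1/2880
(3j)²=14/429 [(5 2 5; 0 2 -2)], sign=-1
⇒ 4πI² = 700/1521
I = (-1)√(700/1521/(4π)) = -0.19137248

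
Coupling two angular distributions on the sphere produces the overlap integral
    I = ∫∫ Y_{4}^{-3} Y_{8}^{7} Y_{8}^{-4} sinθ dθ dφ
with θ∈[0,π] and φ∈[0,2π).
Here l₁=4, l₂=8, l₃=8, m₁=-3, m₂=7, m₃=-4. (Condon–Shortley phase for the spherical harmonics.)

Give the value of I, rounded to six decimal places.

0.135889

Rules hold: Σm=0, L=20 even, 4≤8≤12.
N = 9·17·17 = 2601
Δ = 4!·4!·12!/21! = 1/185175900
Racah Σ t=0..4: t=0:+1/557383680 t=1:−1/21772800 t=2:+1/8294400 t=3:−1/21772800 t=4:+1/557383680 = 1/30965760
⇒ 3j(4 8 8; 0 0 0)² = 36/4199, sgn +1
Racah Σ t=3..4: t=3:−1/68976230400 t=4:+1/5748019200 = 1/6270566400
⇒ 3j(4 8 8; -3 7 -4)² = 121/11628, sgn +1
4πI² = N·(3j₀)²·(3jₘ)² = 1089/4693
I = +1·√(0.232048/4π) = 0.13588882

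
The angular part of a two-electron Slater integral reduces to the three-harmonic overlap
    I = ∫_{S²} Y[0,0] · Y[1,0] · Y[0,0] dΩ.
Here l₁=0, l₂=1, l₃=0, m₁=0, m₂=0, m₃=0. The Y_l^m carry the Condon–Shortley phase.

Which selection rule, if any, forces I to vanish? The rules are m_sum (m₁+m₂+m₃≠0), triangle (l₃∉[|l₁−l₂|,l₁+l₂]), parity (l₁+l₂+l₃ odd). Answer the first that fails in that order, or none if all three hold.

azimuthal sum: 0 + 0 + 0 = 0  ✓
1 ≤ 0 ≤ 1 (triangle on l)  ✗
L = 0 + 1 + 0 = 1 (odd)

triangle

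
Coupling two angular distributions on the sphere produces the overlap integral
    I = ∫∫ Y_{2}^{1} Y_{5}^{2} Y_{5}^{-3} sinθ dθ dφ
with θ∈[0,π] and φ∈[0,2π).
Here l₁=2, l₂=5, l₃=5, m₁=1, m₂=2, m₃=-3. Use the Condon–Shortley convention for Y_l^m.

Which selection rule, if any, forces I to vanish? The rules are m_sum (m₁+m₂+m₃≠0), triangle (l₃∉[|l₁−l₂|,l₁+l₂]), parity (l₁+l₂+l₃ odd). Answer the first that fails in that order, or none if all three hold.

azimuthal sum: 1 + 2 − 3 = 0  ✓
3 ≤ 5 ≤ 7 (triangle on l)  ✓
L = 2 + 5 + 5 = 12 (even)  ✓

none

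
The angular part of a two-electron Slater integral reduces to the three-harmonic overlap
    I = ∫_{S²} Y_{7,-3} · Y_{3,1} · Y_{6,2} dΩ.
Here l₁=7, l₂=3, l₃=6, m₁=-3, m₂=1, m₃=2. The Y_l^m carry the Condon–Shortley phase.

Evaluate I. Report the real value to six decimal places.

-0.150285

Checks pass: Σm=0; 16 even; l₃=6∈[4,10].
(2·7+1)(2·3+1)(2·6+1) = 1365
Δ: 4! 10! 2! / 17! → 1/2042040
sum: t=1:−1/207360 t=2:+1/57600 t=3:−1/207360 = 1/129600
3j²(7 3 6; 0 0 0) = Δ·Π!·Σ² = 168/12155  (sign +1)
sum: t=2:+1/645120 t=3:−1/181440 t=4:+1/829440 = -1/362880
3j²(7 3 6; -3 1 2) = Δ·Π!·Σ² = 256/17017  (sign -1)
combine: 4πI² = 1365·168/12155·256/17017 = 129024/454597
take √, sign -1: I = -0.15028548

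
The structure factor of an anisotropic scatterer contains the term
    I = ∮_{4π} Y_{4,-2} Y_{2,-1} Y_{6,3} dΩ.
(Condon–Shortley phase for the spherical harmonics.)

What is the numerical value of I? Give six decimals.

m-sum 0 ✓  L=12 even ✓  2≤6≤6 ✓
Π(2lᵢ+1) = 9×5×13 = 585
triangle coeff Δ(4,2,6) = 1/6435
Σ_t [0,0]: t=0:+1/2304 = 1/2304
(3j)²=5/143 [(4 2 6; 0 0 0)], sign=+1
Σ_t [0,0]: t=0:+1/8640 = 1/8640
(3j)²=28/715 [(4 2 6; -2 -1 3)], sign=-1
⇒ 4πI² = 1260/1573
I = (-1)√(1260/1573/(4π)) = -0.25247360

-0.252474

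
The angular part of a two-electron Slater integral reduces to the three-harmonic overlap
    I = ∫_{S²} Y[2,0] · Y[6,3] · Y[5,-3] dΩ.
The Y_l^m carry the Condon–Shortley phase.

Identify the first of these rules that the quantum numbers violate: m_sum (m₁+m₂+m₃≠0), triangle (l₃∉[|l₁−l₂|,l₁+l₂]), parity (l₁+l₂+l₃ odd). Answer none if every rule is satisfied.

m₁+m₂+m₃ = 0 + 3 − 3 = 0  ✓
triangle: |2−6|=4 ≤ l₃=5 ≤ 2+6=8  ✓
parity: l₁+l₂+l₃ = 13 is odd  ✗

parity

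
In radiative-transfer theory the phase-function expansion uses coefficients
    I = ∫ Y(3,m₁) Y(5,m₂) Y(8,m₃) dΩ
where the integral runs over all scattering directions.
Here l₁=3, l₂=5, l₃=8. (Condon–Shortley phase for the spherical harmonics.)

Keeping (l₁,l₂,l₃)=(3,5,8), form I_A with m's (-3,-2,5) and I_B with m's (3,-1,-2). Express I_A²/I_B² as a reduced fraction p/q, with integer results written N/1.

286/35

Shared (l₁,l₂,l₃)=(3,5,8): N and (l;000)² cancel in I_A²/I_B².
A: Δ = 0!·6!·10!/17! = 1/136136; Racah Σ t=0..0: t=0:+1/21772800 = 1/21772800; ⇒ 3j(3 5 8; -3 -2 5)² = 3/238, sgn -1
B: Δ = 0!·6!·10!/17! = 1/136136; Racah Σ t=0..0: t=0:+1/12441600 = 1/12441600; ⇒ 3j(3 5 8; 3 -1 -2)² = 15/9724, sgn +1
I_A²/I_B² = (3/238)/(15/9724) = 286/35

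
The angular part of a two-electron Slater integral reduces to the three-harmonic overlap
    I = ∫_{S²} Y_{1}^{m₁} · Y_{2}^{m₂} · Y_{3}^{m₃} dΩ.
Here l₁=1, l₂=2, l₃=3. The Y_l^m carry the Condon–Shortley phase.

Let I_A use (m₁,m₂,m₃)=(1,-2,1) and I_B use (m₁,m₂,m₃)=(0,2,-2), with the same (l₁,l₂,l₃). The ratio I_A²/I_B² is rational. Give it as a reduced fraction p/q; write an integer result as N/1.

1/5

Same 1,2,3: normalisation and zero-m 3j drop out of the ratio.
A: Δ: 0! 2! 4! / 7! → 1/105; sum: t=0:+1/48 = 1/48; 3j²(1 2 3; 1 -2 1) = Δ·Π!·Σ² = 1/105  (sign +1)
B: Δ: 0! 2! 4! / 7! → 1/105; sum: t=0:+1/24 = 1/24; 3j²(1 2 3; 0 2 -2) = Δ·Π!·Σ² = 1/21  (sign -1)
I_A²/I_B² = (1/105)/(1/21) = 1/5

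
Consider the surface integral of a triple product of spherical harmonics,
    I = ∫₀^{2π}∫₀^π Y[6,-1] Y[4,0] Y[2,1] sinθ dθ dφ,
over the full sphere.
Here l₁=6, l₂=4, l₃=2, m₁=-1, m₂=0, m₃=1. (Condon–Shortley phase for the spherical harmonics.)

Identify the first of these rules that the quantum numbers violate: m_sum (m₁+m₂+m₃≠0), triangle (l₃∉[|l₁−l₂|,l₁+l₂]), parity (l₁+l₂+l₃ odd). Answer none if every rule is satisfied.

Σmᵢ = 0  ✓
l₃∈[|l₁−l₂|,l₁+l₂]=[2,10], have l₃=2  ✓
Σlᵢ = 12 ⇒ even  ✓

none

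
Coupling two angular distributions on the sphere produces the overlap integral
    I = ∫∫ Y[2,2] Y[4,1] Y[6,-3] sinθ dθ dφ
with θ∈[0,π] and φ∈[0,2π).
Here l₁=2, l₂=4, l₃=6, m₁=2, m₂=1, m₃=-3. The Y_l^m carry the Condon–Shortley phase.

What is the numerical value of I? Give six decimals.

m-sum 0 ✓  L=12 even ✓  2≤6≤6 ✓
Π(2lᵢ+1) = 5×9×13 = 585
triangle coeff Δ(2,4,6) = 1/6435
Σ_t [0,0]: t=0:+1/2304 = 1/2304
(3j)²=5/143 [(2 4 6; 0 0 0)], sign=+1
Σ_t [0,0]: t=0:+1/17280 = 1/17280
(3j)²=14/715 [(2 4 6; 2 1 -3)], sign=-1
⇒ 4πI² = 630/1573
I = (-1)√(630/1573/(4π)) = -0.17852580

-0.178526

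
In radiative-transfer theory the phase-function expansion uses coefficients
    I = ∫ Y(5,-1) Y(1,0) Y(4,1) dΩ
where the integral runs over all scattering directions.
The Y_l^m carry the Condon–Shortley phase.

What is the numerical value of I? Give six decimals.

-0.240571

m-sum 0 ✓  L=10 even ✓  4≤4≤6 ✓
Π(2lᵢ+1) = 11×3×9 = 297
triangle coeff Δ(5,1,4) = 1/495
Σ_t [1,1]: t=1:−1/576 = -1/576
(3j)²=5/99 [(5 1 4; 0 0 0)], sign=-1
Σ_t [1,1]: t=1:−1/720 = -1/720
(3j)²=8/165 [(5 1 4; -1 0 1)], sign=+1
⇒ 4πI² = 8/11
I = (-1)√(8/11/(4π)) = -0.24057125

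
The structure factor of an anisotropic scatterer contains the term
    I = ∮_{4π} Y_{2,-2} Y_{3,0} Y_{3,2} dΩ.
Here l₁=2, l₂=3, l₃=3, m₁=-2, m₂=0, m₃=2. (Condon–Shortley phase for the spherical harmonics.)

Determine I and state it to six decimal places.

-0.188063

m-sum 0 ✓  L=8 even ✓  1≤3≤5 ✓
Π(2lᵢ+1) = 5×7×7 = 245
triangle coeff Δ(2,3,3) = 1/3780
Σ_t [0,2]: t=0:+1/24 t=1:−1/4 t=2:+1/24 = -1/6
(3j)²=4/105 [(2 3 3; 0 0 0)], sign=+1
Σ_t [2,2]: t=2:+1/24 = 1/24
(3j)²=1/21 [(2 3 3; -2 0 2)], sign=-1
⇒ 4πI² = 4/9
I = (-1)√(4/9/(4π)) = -0.18806319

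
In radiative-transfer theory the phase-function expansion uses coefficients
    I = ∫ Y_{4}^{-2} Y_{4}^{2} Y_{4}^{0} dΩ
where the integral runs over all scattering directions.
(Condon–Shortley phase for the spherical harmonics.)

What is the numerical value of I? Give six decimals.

Rules hold: Σm=0, L=12 even, 0≤4≤8.
N = 9·9·9 = 729
Δ = 4!·4!·4!/13! = 1/450450
Racah Σ t=0..4: t=0:+1/13824 t=1:−1/216 t=2:+1/64 t=3:−1/216 t=4:+1/13824 = 5/768
⇒ 3j(4 4 4; 0 0 0)² = 18/1001, sgn +1
Racah Σ t=2..4: t=2:+1/2304 t=3:−1/216 t=4:+1/384 = -11/6912
⇒ 3j(4 4 4; -2 2 0)² = 11/1638, sgn -1
4πI² = N·(3j₀)²·(3jₘ)² = 729/8281
I = -1·√(0.0880328/4π) = -0.08369845

-0.083698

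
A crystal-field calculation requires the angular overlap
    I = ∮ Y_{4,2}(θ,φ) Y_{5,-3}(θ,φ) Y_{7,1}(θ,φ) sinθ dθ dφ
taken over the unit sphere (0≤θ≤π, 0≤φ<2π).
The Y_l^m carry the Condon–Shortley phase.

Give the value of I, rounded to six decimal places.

0.161478

m-sum 0 ✓  L=16 even ✓  1≤7≤9 ✓
Π(2lᵢ+1) = 9×11×15 = 1485
triangle coeff Δ(4,5,7) = 1/6126120
Σ_t [0,2]: t=0:+1/69120 t=1:−1/20736 t=2:+1/69120 = -1/51840
(3j)²=280/21879 [(4 5 7; 0 0 0)], sign=+1
Σ_t [0,2]: t=0:+1/138240 t=1:−1/604800 t=2:+1/58060800 = 13/2322432
(3j)²=1625/94248 [(4 5 7; 2 -3 1)], sign=+1
⇒ 4πI² = 3125/9537
I = (+1)√(3125/9537/(4π)) = 0.16147831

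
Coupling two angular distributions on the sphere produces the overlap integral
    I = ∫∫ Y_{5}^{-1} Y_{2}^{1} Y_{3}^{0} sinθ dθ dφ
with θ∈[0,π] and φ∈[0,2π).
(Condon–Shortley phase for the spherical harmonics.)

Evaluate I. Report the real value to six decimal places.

-0.214318

m-sum 0 ✓  L=10 even ✓  3≤3≤7 ✓
Π(2lᵢ+1) = 11×5×7 = 385
triangle coeff Δ(5,2,3) = 1/2310
Σ_t [2,2]: t=2:+1/144 = 1/144
(3j)²=10/231 [(5 2 3; 0 0 0)], sign=-1
Σ_t [3,3]: t=3:−1/216 = -1/216
(3j)²=8/231 [(5 2 3; -1 1 0)], sign=+1
⇒ 4πI² = 400/693
I = (-1)√(400/693/(4π)) = -0.21431790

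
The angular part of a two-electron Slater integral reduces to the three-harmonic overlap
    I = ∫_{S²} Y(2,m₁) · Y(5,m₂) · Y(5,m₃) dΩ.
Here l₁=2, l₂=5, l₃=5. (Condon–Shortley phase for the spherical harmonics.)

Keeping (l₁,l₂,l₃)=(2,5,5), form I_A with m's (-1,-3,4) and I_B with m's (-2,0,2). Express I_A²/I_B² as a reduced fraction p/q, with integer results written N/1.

l's match ⇒ only the (l;m) 3-j factors differ between A and B.
A: triangle coeff Δ(2,5,5) = 1/38610; Σ_t [1,2]: t=1:−1/10080 t=2:+1/80640 = -1/11520; (3j)²=49/1430 [(2 5 5; -1 -3 4)], sign=+1
B: triangle coeff Δ(2,5,5) = 1/38610; Σ_t [2,2]: t=2:+1/2880 = 1/2880; (3j)²=14/429 [(2 5 5; -2 0 2)], sign=-1
I_A²/I_B² = (49/1430)/(14/429) = 21/20

21/20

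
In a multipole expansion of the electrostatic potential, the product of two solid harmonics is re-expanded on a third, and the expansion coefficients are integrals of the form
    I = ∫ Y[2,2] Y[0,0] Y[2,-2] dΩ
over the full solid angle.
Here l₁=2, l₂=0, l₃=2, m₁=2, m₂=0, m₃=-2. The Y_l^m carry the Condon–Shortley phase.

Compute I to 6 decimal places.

Checks pass: Σm=0; 4 even; l₃=2∈[2,2].
(2·2+1)(2·0+1)(2·2+1) = 25
Δ: 0! 4! 0! / 5! → 1/5
sum: t=0:+1/4 = 1/4
3j²(2 0 2; 0 0 0) = Δ·Π!·Σ² = 1/5  (sign +1)
sum: t=0:+1/24 = 1/24
3j²(2 0 2; 2 0 -2) = Δ·Π!·Σ² = 1/5  (sign +1)
combine: 4πI² = 25·1/5·1/5 = 1/1
take √, sign +1: I = 0.28209479

0.282095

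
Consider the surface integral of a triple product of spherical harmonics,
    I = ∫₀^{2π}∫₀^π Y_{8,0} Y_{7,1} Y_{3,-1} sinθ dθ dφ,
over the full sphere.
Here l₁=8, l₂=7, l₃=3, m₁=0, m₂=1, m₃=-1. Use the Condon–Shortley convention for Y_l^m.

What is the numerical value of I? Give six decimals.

0.011037

Rules hold: Σm=0, L=18 even, 1≤3≤15.
N = 17·15·7 = 1785
Δ = 12!·4!·2!/19! = 1/5290740
Racah Σ t=5..7: t=5:−1/7257600 t=6:+1/2073600 t=7:−1/7257600 = 1/4838400
⇒ 3j(8 7 3; 0 0 0)² = 252/20995, sgn -1
Racah Σ t=6..8: t=6:+1/4147200 t=7:−1/3628800 t=8:+1/46448640 = -1/77414400
⇒ 3j(8 7 3; 0 1 -1)² = 3/41990, sgn -1
4πI² = N·(3j₀)²·(3jₘ)² = 7938/5185765
I = +1·√(0.00153073/4π) = 0.01103683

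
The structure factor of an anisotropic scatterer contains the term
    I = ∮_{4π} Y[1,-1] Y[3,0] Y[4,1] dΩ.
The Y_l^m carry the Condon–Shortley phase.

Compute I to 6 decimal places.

-0.194664

Rules hold: Σm=0, L=8 even, 2≤4≤4.
N = 3·7·9 = 189
Δ = 0!·2!·6!/9! = 1/252
Racah Σ t=0..0: t=0:+1/36 = 1/36
⇒ 3j(1 3 4; 0 0 0)² = 4/63, sgn +1
Racah Σ t=0..0: t=0:+1/72 = 1/72
⇒ 3j(1 3 4; -1 0 1)² = 5/126, sgn -1
4πI² = N·(3j₀)²·(3jₘ)² = 10/21
I = -1·√(0.47619/4π) = -0.19466390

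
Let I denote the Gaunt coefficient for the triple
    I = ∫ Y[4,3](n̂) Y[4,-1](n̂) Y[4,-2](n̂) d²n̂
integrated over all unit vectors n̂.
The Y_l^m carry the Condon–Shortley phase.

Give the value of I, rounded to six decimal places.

m-sum 0 ✓  L=12 even ✓  0≤4≤8 ✓
Π(2lᵢ+1) = 9×9×9 = 729
triangle coeff Δ(4,4,4) = 1/450450
Σ_t [0,4]: t=0:+1/13824 t=1:−1/216 t=2:+1/64 t=3:−1/216 t=4:+1/13824 = 5/768
(3j)²=18/1001 [(4 4 4; 0 0 0)], sign=+1
Σ_t [0,1]: t=0:+1/864 t=1:−1/576 = -1/1728
(3j)²=5/1287 [(4 4 4; 3 -1 -2)], sign=-1
⇒ 4πI² = 7290/143143
I = (-1)√(7290/143143/(4π)) = -0.06366105

-0.063661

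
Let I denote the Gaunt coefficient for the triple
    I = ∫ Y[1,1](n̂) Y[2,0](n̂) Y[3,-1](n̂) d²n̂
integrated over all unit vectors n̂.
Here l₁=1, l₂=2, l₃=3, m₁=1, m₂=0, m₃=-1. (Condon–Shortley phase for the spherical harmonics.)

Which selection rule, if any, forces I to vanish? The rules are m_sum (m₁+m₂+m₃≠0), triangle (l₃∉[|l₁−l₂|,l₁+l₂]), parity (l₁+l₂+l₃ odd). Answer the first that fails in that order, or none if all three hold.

none

azimuthal sum: 1 + 0 − 1 = 0  ✓
1 ≤ 3 ≤ 3 (triangle on l)  ✓
L = 1 + 2 + 3 = 6 (even)  ✓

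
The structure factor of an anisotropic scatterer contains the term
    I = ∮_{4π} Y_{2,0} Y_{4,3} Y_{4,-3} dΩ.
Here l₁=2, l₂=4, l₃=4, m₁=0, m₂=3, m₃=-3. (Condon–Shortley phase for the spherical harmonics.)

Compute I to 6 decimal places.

0.057344

Checks pass: Σm=0; 10 even; l₃=4∈[2,6].
(2·2+1)(2·4+1)(2·4+1) = 405
Δ: 2! 2! 6! / 11! → 1/13860
sum: t=0:+1/192 t=1:−1/36 t=2:+1/192 = -5/288
3j²(2 4 4; 0 0 0) = Δ·Π!·Σ² = 20/693  (sign -1)
sum: t=1:−1/720 t=2:+1/480 = 1/1440
3j²(2 4 4; 0 3 -3) = Δ·Π!·Σ² = 7/1980  (sign -1)
combine: 4πI² = 405·20/693·7/1980 = 5/121
take √, sign +1: I = 0.05734392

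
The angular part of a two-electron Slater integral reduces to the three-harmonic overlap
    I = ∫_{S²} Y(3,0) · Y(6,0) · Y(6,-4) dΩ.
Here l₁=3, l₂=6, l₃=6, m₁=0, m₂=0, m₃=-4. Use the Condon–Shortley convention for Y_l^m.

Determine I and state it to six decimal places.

m-sum = 0 + 0 − 4 = -4 ≠ 0 ⇒ I = 0

0.000000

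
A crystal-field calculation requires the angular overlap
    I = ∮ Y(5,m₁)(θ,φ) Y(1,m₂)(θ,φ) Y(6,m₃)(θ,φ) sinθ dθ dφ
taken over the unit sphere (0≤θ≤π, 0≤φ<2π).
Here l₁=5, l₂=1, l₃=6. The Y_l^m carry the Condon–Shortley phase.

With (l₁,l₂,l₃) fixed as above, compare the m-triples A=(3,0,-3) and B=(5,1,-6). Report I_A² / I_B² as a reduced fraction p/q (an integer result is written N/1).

9/22

l's match ⇒ only the (l;m) 3-j factors differ between A and B.
A: triangle coeff Δ(5,1,6) = 1/858; Σ_t [0,0]: t=0:+1/80640 = 1/80640; (3j)²=9/286 [(5 1 6; 3 0 -3)], sign=-1
B: triangle coeff Δ(5,1,6) = 1/858; Σ_t [0,0]: t=0:+1/7257600 = 1/7257600; (3j)²=1/13 [(5 1 6; 5 1 -6)], sign=+1
I_A²/I_B² = (9/286)/(1/13) = 9/22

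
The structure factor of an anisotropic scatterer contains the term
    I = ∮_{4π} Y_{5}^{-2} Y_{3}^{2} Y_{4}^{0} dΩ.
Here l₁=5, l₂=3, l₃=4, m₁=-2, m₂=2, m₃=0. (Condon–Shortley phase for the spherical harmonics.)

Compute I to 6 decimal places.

m-sum 0 ✓  L=12 even ✓  2≤4≤8 ✓
Π(2lᵢ+1) = 11×7×9 = 693
triangle coeff Δ(5,3,4) = 1/180180
Σ_t [1,3]: t=1:−1/576 t=2:+1/144 t=3:−1/576 = 1/288
(3j)²=20/1001 [(5 3 4; 0 0 0)], sign=+1
Σ_t [3,4]: t=3:−1/576 t=4:+1/864 = -1/1728
(3j)²=5/1287 [(5 3 4; -2 2 0)], sign=-1
⇒ 4πI² = 100/1859
I = (-1)√(100/1859/(4π)) = -0.06542675

-0.065427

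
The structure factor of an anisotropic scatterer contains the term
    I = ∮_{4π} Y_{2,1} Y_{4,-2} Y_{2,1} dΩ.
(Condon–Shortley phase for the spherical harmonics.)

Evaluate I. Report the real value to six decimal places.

Checks pass: Σm=0; 8 even; l₃=2∈[2,6].
(2·2+1)(2·4+1)(2·2+1) = 225
Δ: 4! 0! 4! / 9! → 1/630
sum: t=2:+1/16 = 1/16
3j²(2 4 2; 0 0 0) = Δ·Π!·Σ² = 2/35  (sign +1)
sum: t=1:−1/36 = -1/36
3j²(2 4 2; 1 -2 1) = Δ·Π!·Σ² = 4/63  (sign +1)
combine: 4πI² = 225·2/35·4/63 = 40/49
take √, sign +1: I = 0.25487487

0.254875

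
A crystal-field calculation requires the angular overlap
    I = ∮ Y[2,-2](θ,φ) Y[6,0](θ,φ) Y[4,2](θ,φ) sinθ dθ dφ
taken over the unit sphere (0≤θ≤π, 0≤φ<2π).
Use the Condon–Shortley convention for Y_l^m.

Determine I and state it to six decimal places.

0.061597

Checks pass: Σm=0; 12 even; l₃=4∈[4,8].
(2·2+1)(2·6+1)(2·4+1) = 585
Δ: 4! 0! 8! / 13! → 1/6435
sum: t=2:+1/2304 = 1/2304
3j²(2 6 4; 0 0 0) = Δ·Π!·Σ² = 5/143  (sign +1)
sum: t=4:+1/34560 = 1/34560
3j²(2 6 4; -2 0 2) = Δ·Π!·Σ² = 1/429  (sign +1)
combine: 4πI² = 585·5/143·1/429 = 75/1573
take √, sign +1: I = 0.06159725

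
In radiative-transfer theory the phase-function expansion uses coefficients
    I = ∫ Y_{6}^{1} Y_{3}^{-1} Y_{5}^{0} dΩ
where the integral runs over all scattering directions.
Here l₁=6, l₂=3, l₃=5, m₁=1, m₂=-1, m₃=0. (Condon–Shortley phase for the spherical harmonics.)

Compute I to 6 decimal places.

-0.077843

Rules hold: Σm=0, L=14 even, 3≤5≤9.
N = 13·7·11 = 1001
Δ = 4!·8!·2!/15! = 1/675675
Racah Σ t=1..3: t=1:−1/8640 t=2:+1/2304 t=3:−1/8640 = 7/34560
⇒ 3j(6 3 5; 0 0 0)² = 7/429, sgn -1
Racah Σ t=0..2: t=0:+1/34560 t=1:−1/3456 t=2:+1/5760 = -1/11520
⇒ 3j(6 3 5; 1 -1 0)² = 2/429, sgn +1
4πI² = N·(3j₀)²·(3jₘ)² = 98/1287
I = -1·√(0.0761461/4π) = -0.07784287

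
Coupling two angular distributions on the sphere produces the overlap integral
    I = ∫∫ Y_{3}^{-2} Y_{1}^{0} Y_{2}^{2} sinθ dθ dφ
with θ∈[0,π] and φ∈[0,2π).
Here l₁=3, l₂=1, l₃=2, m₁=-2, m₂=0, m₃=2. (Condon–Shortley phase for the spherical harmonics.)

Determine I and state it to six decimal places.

0.184674

Checks pass: Σm=0; 6 even; l₃=2∈[2,4].
(2·3+1)(2·1+1)(2·2+1) = 105
Δ: 2! 4! 0! / 7! → 1/105
sum: t=1:−1/4 = -1/4
3j²(3 1 2; 0 0 0) = Δ·Π!·Σ² = 3/35  (sign -1)
sum: t=1:−1/24 = -1/24
3j²(3 1 2; -2 0 2) = Δ·Π!·Σ² = 1/21  (sign -1)
combine: 4πI² = 105·3/35·1/21 = 3/7
take √, sign +1: I = 0.18467439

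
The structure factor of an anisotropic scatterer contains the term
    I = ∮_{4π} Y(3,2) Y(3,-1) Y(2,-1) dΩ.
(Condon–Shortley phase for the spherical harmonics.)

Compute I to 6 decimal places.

0.162868

Rules hold: Σm=0, L=8 even, 0≤2≤6.
N = 7·7·5 = 245
Δ = 4!·2!·2!/9! = 1/3780
Racah Σ t=1..3: t=1:−1/24 t=2:+1/4 t=3:−1/24 = 1/6
⇒ 3j(3 3 2; 0 0 0)² = 4/105, sgn +1
Racah Σ t=0..1: t=0:+1/48 t=1:−1/12 = -1/16
⇒ 3j(3 3 2; 2 -1 -1)² = 1/28, sgn +1
4πI² = N·(3j₀)²·(3jₘ)² = 1/3
I = +1·√(0.333333/4π) = 0.16286750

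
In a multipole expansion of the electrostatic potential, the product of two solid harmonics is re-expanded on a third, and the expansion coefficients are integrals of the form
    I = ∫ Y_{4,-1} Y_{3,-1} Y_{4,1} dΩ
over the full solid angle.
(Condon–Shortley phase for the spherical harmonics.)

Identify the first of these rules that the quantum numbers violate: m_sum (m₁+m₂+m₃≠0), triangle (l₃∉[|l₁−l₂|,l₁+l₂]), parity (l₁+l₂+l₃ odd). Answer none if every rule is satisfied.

m_sum

m₁+m₂+m₃ = -1 − 1 + 1 = -1  ✗
triangle: |4−3|=1 ≤ l₃=4 ≤ 4+3=7
parity: l₁+l₂+l₃ = 11 is odd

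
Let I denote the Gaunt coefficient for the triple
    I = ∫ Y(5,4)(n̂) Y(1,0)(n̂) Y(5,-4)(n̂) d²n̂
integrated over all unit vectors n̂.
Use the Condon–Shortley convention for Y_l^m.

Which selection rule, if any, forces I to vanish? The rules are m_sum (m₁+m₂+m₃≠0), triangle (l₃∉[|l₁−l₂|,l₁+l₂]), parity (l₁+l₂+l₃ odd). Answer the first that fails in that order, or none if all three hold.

parity

azimuthal sum: 4 + 0 − 4 = 0  ✓
4 ≤ 5 ≤ 6 (triangle on l)  ✓
L = 5 + 1 + 5 = 11 (odd)  ✗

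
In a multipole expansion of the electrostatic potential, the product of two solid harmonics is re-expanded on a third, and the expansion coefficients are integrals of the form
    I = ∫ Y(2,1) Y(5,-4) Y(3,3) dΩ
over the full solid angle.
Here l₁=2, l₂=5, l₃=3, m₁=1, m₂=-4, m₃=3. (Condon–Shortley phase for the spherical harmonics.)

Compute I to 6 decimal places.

Checks pass: Σm=0; 10 even; l₃=3∈[3,7].
(2·2+1)(2·5+1)(2·3+1) = 385
Δ: 4! 0! 6! / 11! → 1/2310
sum: t=2:+1/144 = 1/144
3j²(2 5 3; 0 0 0) = Δ·Π!·Σ² = 10/231  (sign -1)
sum: t=1:−1/4320 = -1/4320
3j²(2 5 3; 1 -4 3) = Δ·Π!·Σ² = 2/55  (sign -1)
combine: 4πI² = 385·10/231·2/55 = 20/33
take √, sign +1: I = 0.21961050

0.219610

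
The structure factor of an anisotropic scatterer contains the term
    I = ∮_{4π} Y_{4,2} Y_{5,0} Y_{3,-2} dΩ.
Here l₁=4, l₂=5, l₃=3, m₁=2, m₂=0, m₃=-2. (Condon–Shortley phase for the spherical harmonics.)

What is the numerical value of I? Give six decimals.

-0.171327

Checks pass: Σm=0; 12 even; l₃=3∈[1,9].
(2·4+1)(2·5+1)(2·3+1) = 693
Δ: 6! 2! 4! / 13! → 1/180180
sum: t=2:+1/576 t=3:−1/144 t=4:+1/576 = -1/288
3j²(4 5 3; 0 0 0) = Δ·Π!·Σ² = 20/1001  (sign +1)
sum: t=1:−1/2880 t=2:+1/576 = 1/720
3j²(4 5 3; 2 0 -2) = Δ·Π!·Σ² = 80/3003  (sign -1)
combine: 4πI² = 693·20/1001·80/3003 = 4800/13013
take √, sign -1: I = -0.17132746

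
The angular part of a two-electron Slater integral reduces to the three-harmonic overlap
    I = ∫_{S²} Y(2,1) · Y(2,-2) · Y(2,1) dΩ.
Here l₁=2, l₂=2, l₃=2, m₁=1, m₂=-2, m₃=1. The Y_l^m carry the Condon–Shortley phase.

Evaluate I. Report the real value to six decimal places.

Checks pass: Σm=0; 6 even; l₃=2∈[0,4].
(2·2+1)(2·2+1)(2·2+1) = 125
Δ: 2! 2! 2! / 7! → 1/630
sum: t=0:+1/8 t=1:−1/1 t=2:+1/8 = -3/4
3j²(2 2 2; 0 0 0) = Δ·Π!·Σ² = 2/35  (sign -1)
sum: t=0:+1/4 = 1/4
3j²(2 2 2; 1 -2 1) = Δ·Π!·Σ² = 3/35  (sign -1)
combine: 4πI² = 125·2/35·3/35 = 30/49
take √, sign +1: I = 0.22072812

0.220728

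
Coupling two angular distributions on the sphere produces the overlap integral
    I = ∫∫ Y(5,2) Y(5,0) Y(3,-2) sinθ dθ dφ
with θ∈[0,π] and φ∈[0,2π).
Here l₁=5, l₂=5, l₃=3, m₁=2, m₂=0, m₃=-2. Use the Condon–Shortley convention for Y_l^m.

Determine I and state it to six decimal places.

L=13 odd ⇒ parity kills the (l;000) factor ⇒ I = 0

0.000000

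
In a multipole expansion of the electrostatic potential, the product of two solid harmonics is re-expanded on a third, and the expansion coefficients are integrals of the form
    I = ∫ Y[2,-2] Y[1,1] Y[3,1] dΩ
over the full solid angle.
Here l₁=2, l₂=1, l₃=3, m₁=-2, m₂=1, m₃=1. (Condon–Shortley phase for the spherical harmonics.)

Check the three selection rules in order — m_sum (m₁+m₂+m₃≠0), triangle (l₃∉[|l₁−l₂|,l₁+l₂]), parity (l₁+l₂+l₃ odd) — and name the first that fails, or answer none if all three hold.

Σmᵢ = 0  ✓
l₃∈[|l₁−l₂|,l₁+l₂]=[1,3], have l₃=3  ✓
Σlᵢ = 6 ⇒ even  ✓

none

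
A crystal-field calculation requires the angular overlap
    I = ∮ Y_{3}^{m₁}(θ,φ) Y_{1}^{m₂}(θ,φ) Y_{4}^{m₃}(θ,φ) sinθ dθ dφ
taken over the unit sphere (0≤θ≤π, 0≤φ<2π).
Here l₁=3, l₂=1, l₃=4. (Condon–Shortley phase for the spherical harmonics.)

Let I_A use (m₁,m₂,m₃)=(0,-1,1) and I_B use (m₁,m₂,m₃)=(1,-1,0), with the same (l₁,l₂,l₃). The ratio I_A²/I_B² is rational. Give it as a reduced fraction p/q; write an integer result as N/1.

5/3

l's match ⇒ only the (l;m) 3-j factors differ between A and B.
A: triangle coeff Δ(3,1,4) = 1/252; Σ_t [0,0]: t=0:+1/72 = 1/72; (3j)²=5/126 [(3 1 4; 0 -1 1)], sign=-1
B: triangle coeff Δ(3,1,4) = 1/252; Σ_t [0,0]: t=0:+1/96 = 1/96; (3j)²=1/42 [(3 1 4; 1 -1 0)], sign=+1
I_A²/I_B² = (5/126)/(1/42) = 5/3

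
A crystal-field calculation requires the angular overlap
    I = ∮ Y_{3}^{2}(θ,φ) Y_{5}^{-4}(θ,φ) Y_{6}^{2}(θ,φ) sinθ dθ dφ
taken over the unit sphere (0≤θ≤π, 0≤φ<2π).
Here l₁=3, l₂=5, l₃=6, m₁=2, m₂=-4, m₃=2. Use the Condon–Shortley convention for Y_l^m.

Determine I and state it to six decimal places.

Rules hold: Σm=0, L=14 even, 2≤6≤8.
N = 7·11·13 = 1001
Δ = 2!·4!·8!/15! = 1/675675
Racah Σ t=0..2: t=0:+1/8640 t=1:−1/2304 t=2:+1/8640 = -7/34560
⇒ 3j(3 5 6; 0 0 0)² = 7/429, sgn -1
Racah Σ t=0..1: t=0:+1/60480 t=1:−1/967680 = 1/64512
⇒ 3j(3 5 6; 2 -4 2)² = 15/1001, sgn +1
4πI² = N·(3j₀)²·(3jₘ)² = 35/143
I = -1·√(0.244755/4π) = -0.13956004

-0.139560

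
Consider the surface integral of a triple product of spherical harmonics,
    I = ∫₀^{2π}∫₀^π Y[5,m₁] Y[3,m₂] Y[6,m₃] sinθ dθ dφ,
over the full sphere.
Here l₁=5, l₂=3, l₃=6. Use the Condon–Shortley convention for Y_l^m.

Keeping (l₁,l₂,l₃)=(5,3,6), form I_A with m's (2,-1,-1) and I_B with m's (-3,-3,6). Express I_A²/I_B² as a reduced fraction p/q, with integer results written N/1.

5/11

l's match ⇒ only the (l;m) 3-j factors differ between A and B.
A: triangle coeff Δ(5,3,6) = 1/675675; Σ_t [0,2]: t=0:+1/5760 t=1:−1/8640 t=2:+1/241920 = 1/16128; (3j)²=5/1001 [(5 3 6; 2 -1 -1)], sign=-1
B: triangle coeff Δ(5,3,6) = 1/675675; Σ_t [0,0]: t=0:+1/1935360 = 1/1935360; (3j)²=1/91 [(5 3 6; -3 -3 6)], sign=+1
I_A²/I_B² = (5/1001)/(1/91) = 5/11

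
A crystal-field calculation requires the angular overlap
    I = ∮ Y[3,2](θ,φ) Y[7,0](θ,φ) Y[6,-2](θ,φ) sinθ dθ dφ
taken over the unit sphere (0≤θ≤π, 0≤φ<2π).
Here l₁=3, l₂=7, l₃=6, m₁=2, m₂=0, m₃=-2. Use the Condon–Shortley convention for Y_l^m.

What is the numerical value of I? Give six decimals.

-0.160413

Rules hold: Σm=0, L=16 even, 4≤6≤10.
N = 7·15·13 = 1365
Δ = 4!·2!·10!/17! = 1/2042040
Racah Σ t=1..3: t=1:−1/207360 t=2:+1/57600 t=3:−1/207360 = 1/129600
⇒ 3j(3 7 6; 0 0 0)² = 168/12155, sgn +1
Racah Σ t=0..1: t=0:+1/725760 t=1:−1/207360 = -1/290304
⇒ 3j(3 7 6; 2 0 -2)² = 125/7293, sgn -1
4πI² = N·(3j₀)²·(3jₘ)² = 147000/454597
I = -1·√(0.323363/4π) = -0.16041333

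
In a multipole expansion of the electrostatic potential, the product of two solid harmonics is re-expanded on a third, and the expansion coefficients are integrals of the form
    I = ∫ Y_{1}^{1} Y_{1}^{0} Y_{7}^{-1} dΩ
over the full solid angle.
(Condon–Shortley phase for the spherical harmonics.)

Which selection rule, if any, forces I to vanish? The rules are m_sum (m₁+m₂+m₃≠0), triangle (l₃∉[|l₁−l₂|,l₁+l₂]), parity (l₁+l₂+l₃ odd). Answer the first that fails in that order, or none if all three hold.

triangle

Σmᵢ = 0  ✓
l₃∈[|l₁−l₂|,l₁+l₂]=[0,2], have l₃=7  ✗
Σlᵢ = 9 ⇒ odd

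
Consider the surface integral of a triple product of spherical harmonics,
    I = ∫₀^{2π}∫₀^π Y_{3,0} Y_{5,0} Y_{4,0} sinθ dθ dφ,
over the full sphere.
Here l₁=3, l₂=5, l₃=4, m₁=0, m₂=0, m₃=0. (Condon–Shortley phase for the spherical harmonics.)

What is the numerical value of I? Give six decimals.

0.148374

m-sum 0 ✓  L=12 even ✓  2≤4≤8 ✓
Π(2lᵢ+1) = 7×11×9 = 693
triangle coeff Δ(3,5,4) = 1/180180
Σ_t [1,3]: t=1:−1/576 t=2:+1/144 t=3:−1/576 = 1/288
(3j)²=20/1001 [(3 5 4; 0 0 0)], sign=+1
(m-triple is (0,0,0) — same symbol as above.)
⇒ 4πI² = 3600/13013
I = (+1)√(3600/13013/(4π)) = 0.14837393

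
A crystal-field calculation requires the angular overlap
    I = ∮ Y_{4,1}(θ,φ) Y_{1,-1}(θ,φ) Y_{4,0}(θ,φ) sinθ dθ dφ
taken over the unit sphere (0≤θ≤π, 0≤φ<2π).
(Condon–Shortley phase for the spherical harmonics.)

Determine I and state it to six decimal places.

0.000000

L=9 odd ⇒ parity kills the (l;000) factor ⇒ I = 0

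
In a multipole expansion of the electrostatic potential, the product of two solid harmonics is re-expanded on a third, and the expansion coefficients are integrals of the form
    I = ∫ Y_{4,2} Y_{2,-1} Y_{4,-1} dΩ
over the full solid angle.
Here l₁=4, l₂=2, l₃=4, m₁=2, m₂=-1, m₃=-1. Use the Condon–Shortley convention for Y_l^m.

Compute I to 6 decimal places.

Rules hold: Σm=0, L=10 even, 2≤4≤6.
N = 9·5·9 = 405
Δ = 2!·6!·2!/11! = 1/13860
Racah Σ t=0..2: t=0:+1/192 t=1:−1/36 t=2:+1/192 = -5/288
⇒ 3j(4 2 4; 0 0 0)² = 20/693, sgn -1
Racah Σ t=0..1: t=0:+1/96 t=1:−1/240 = 1/160
⇒ 3j(4 2 4; 2 -1 -1)² = 27/1540, sgn -1
4πI² = N·(3j₀)²·(3jₘ)² = 1215/5929
I = +1·√(0.204925/4π) = 0.12770047

0.127700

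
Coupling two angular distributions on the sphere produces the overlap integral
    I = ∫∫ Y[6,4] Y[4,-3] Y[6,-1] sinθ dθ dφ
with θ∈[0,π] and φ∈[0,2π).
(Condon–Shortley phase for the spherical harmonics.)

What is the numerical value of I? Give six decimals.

Rules hold: Σm=0, L=16 even, 2≤6≤10.
N = 13·9·13 = 1521
Δ = 4!·8!·4!/17! = 1/15315300
Racah Σ t=0..4: t=0:+1/829440 t=1:−1/25920 t=2:+1/9216 t=3:−1/25920 t=4:+1/829440 = 7/207360
⇒ 3j(6 4 6; 0 0 0)² = 28/2431, sgn +1
Racah Σ t=0..1: t=0:+1/207360 t=1:−1/725760 = 1/290304
⇒ 3j(6 4 6; 4 -3 -1)² = 125/7293, sgn -1
4πI² = N·(3j₀)²·(3jₘ)² = 10500/34969
I = -1·√(0.300266/4π) = -0.15457815

-0.154578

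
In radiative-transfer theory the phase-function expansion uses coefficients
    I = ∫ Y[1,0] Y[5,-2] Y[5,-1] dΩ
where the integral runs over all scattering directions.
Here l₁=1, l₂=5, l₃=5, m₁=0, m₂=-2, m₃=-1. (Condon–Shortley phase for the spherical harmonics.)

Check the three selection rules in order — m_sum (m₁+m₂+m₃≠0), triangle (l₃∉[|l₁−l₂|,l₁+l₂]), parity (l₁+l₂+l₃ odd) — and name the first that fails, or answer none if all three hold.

m_sum

Σmᵢ = -3  ✗
l₃∈[|l₁−l₂|,l₁+l₂]=[4,6], have l₃=5
Σlᵢ = 11 ⇒ odd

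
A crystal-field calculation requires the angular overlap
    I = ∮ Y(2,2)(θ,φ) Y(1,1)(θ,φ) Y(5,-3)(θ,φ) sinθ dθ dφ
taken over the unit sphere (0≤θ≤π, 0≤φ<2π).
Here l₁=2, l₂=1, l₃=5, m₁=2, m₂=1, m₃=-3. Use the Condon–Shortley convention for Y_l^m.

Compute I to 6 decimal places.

triangle: need 1≤l₃≤3, have 5; I=0

0.000000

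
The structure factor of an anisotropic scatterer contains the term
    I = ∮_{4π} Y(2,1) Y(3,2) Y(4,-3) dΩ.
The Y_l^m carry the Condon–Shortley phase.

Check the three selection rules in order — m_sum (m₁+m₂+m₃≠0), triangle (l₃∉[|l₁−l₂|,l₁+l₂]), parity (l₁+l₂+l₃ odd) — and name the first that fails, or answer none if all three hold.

parity

m₁+m₂+m₃ = 1 + 2 − 3 = 0  ✓
triangle: |2−3|=1 ≤ l₃=4 ≤ 2+3=5  ✓
parity: l₁+l₂+l₃ = 9 is odd  ✗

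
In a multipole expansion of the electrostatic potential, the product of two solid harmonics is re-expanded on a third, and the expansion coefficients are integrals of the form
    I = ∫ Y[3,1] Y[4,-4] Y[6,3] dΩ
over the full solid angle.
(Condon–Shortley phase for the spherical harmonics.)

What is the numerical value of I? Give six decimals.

0.000000

l₁+l₂+l₃=13 is odd: 3j(l;000)=0 ⇒ I=0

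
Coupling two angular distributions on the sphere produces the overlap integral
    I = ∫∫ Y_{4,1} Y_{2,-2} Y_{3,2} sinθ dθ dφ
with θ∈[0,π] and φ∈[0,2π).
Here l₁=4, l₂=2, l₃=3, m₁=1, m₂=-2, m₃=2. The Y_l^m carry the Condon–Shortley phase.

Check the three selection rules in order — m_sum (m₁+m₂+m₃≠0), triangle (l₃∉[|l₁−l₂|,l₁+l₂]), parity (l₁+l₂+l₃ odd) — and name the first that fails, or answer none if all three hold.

azimuthal sum: 1 − 2 + 2 = 1  ✗
2 ≤ 3 ≤ 6 (triangle on l)
L = 4 + 2 + 3 = 9 (odd)

m_sum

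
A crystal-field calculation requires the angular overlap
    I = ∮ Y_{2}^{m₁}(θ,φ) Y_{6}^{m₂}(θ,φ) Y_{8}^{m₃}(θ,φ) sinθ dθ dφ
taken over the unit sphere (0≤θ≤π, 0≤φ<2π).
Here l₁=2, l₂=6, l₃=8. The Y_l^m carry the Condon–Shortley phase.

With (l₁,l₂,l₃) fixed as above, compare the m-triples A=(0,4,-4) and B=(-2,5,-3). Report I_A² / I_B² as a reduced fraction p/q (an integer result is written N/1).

396/5

Shared (l₁,l₂,l₃)=(2,6,8): N and (l;000)² cancel in I_A²/I_B².
A: Δ = 0!·4!·12!/17! = 1/30940; Racah Σ t=0..0: t=0:+1/29030400 = 1/29030400; ⇒ 3j(2 6 8; 0 4 -4)² = 99/7735, sgn +1
B: Δ = 0!·4!·12!/17! = 1/30940; Racah Σ t=0..0: t=0:+1/958003200 = 1/958003200; ⇒ 3j(2 6 8; -2 5 -3)² = 1/6188, sgn -1
I_A²/I_B² = (99/7735)/(1/6188) = 396/5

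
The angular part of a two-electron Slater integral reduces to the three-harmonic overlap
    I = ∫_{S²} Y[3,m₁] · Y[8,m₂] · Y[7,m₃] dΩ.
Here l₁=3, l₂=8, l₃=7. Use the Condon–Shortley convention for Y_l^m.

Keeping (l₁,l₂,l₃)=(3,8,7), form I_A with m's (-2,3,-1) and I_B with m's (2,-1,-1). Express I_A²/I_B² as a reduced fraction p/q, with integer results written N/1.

Shared (l₁,l₂,l₃)=(3,8,7): N and (l;000)² cancel in I_A²/I_B².
A: Δ = 4!·2!·12!/19! = 1/5290740; Racah Σ t=3..4: t=3:−1/11612160 t=4:+1/14515200 = -1/58060800; ⇒ 3j(3 8 7; -2 3 -1)² = 55/58786, sgn -1
B: Δ = 4!·2!·12!/19! = 1/5290740; Racah Σ t=0..1: t=0:+1/14515200 t=1:−1/6220800 = -1/10886400; ⇒ 3j(3 8 7; 2 -1 -1)² = 128/12597, sgn -1
I_A²/I_B² = (55/58786)/(128/12597) = 165/1792

165/1792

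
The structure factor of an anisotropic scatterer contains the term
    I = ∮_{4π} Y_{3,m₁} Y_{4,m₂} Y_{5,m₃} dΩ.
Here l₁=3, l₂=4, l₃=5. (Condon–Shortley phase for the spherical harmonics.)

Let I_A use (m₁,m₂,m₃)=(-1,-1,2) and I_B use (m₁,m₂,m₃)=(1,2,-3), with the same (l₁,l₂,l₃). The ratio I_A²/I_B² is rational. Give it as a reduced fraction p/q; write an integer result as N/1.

Same 3,4,5: normalisation and zero-m 3j drop out of the ratio.
A: Δ: 2! 4! 6! / 13! → 1/180180; sum: t=0:+1/1728 t=1:−1/288 t=2:+1/960 = -1/540; 3j²(3 4 5; -1 -1 2) = Δ·Π!·Σ² = 128/6435  (sign +1)
B: Δ: 2! 4! 6! / 13! → 1/180180; sum: t=0:+1/5760 t=1:−1/720 t=2:+1/2304 = -1/1280; 3j²(3 4 5; 1 2 -3) = Δ·Π!·Σ² = 27/1430  (sign -1)
I_A²/I_B² = (128/6435)/(27/1430) = 256/243

256/243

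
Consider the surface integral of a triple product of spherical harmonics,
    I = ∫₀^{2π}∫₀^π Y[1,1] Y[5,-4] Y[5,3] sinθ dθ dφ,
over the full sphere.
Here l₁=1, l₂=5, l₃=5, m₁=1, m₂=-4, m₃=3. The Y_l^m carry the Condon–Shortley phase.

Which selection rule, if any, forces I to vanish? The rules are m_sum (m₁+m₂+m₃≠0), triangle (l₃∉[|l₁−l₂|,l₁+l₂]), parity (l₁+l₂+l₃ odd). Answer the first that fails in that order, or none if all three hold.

azimuthal sum: 1 − 4 + 3 = 0  ✓
4 ≤ 5 ≤ 6 (triangle on l)  ✓
L = 1 + 5 + 5 = 11 (odd)  ✗

parity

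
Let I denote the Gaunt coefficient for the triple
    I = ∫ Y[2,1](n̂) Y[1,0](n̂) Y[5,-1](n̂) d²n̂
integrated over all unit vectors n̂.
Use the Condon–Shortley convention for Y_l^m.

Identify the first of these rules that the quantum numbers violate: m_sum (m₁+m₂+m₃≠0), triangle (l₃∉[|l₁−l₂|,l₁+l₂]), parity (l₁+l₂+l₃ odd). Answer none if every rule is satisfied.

m₁+m₂+m₃ = 1 + 0 − 1 = 0  ✓
triangle: |2−1|=1 ≤ l₃=5 ≤ 2+1=3  ✗
parity: l₁+l₂+l₃ = 8 is even

triangle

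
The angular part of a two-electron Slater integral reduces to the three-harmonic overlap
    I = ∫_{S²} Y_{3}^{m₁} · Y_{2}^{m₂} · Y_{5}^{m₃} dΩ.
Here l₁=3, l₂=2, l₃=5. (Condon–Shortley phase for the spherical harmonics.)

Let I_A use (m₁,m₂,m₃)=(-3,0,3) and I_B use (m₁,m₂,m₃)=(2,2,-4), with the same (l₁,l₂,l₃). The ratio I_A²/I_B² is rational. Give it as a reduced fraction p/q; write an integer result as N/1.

2/9

Shared (l₁,l₂,l₃)=(3,2,5): N and (l;000)² cancel in I_A²/I_B².
A: Δ = 0!·6!·4!/11! = 1/2310; Racah Σ t=0..0: t=0:+1/2880 = 1/2880; ⇒ 3j(3 2 5; -3 0 3)² = 2/165, sgn +1
B: Δ = 0!·6!·4!/11! = 1/2310; Racah Σ t=0..0: t=0:+1/2880 = 1/2880; ⇒ 3j(3 2 5; 2 2 -4)² = 3/55, sgn -1
I_A²/I_B² = (2/165)/(3/55) = 2/9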